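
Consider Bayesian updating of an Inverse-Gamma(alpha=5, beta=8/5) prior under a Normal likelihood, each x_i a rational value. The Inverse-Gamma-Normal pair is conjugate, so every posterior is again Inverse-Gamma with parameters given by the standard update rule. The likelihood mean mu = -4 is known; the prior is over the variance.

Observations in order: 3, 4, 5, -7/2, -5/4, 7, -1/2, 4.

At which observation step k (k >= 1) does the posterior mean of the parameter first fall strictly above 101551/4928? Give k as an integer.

obs 1: x=3 → posterior Inverse-Gamma(11/2, 261/10)
obs 2: x=4 → posterior Inverse-Gamma(6, 581/10)
obs 3: x=5 → posterior Inverse-Gamma(13/2, 493/5)
obs 4: x=-7/2 → posterior Inverse-Gamma(7, 3949/40)
obs 5: x=-5/4 → posterior Inverse-Gamma(15/2, 16401/160)
obs 6: x=7 → posterior Inverse-Gamma(8, 26081/160)
obs 7: x=-1/2 → posterior Inverse-Gamma(17/2, 27061/160)
obs 8: x=4 → posterior Inverse-Gamma(9, 32181/160)

k = 6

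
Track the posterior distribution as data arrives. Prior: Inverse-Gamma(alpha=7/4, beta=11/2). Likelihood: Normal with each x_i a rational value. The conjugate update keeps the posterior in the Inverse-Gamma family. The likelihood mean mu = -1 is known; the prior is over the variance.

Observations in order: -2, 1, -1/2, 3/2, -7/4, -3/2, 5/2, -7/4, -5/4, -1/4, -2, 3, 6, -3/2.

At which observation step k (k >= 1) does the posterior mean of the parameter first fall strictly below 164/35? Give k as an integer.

obs 1: x=-2 → posterior Inverse-Gamma(9/4, 6)
obs 2: x=1 → posterior Inverse-Gamma(11/4, 8)
obs 3: x=-1/2 → posterior Inverse-Gamma(13/4, 65/8)
obs 4: x=3/2 → posterior Inverse-Gamma(15/4, 45/4)
obs 5: x=-7/4 → posterior Inverse-Gamma(17/4, 369/32)
obs 6: x=-3/2 → posterior Inverse-Gamma(19/4, 373/32)
obs 7: x=5/2 → posterior Inverse-Gamma(21/4, 569/32)
obs 8: x=-7/4 → posterior Inverse-Gamma(23/4, 289/16)
obs 9: x=-5/4 → posterior Inverse-Gamma(25/4, 579/32)
obs 10: x=-1/4 → posterior Inverse-Gamma(27/4, 147/8)
obs 11: x=-2 → posterior Inverse-Gamma(29/4, 151/8)
obs 12: x=3 → posterior Inverse-Gamma(31/4, 215/8)
obs 13: x=6 → posterior Inverse-Gamma(33/4, 411/8)
obs 14: x=-3/2 → posterior Inverse-Gamma(35/4, 103/2)

k = 2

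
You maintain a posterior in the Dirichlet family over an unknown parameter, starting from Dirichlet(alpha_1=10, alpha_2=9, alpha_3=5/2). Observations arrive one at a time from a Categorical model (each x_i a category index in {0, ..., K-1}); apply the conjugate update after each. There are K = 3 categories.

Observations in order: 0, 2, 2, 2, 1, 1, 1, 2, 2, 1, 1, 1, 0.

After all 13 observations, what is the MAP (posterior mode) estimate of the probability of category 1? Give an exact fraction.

4/9

obs 1: x=0 → posterior Dirichlet(11, 9, 5/2)
obs 2: x=2 → posterior Dirichlet(11, 9, 7/2)
obs 3: x=2 → posterior Dirichlet(11, 9, 9/2)
obs 4: x=2 → posterior Dirichlet(11, 9, 11/2)
obs 5: x=1 → posterior Dirichlet(11, 10, 11/2)
obs 6: x=1 → posterior Dirichlet(11, 11, 11/2)
obs 7: x=1 → posterior Dirichlet(11, 12, 11/2)
obs 8: x=2 → posterior Dirichlet(11, 12, 13/2)
obs 9: x=2 → posterior Dirichlet(11, 12, 15/2)
obs 10: x=1 → posterior Dirichlet(11, 13, 15/2)
obs 11: x=1 → posterior Dirichlet(11, 14, 15/2)
obs 12: x=1 → posterior Dirichlet(11, 15, 15/2)
obs 13: x=0 → posterior Dirichlet(12, 15, 15/2)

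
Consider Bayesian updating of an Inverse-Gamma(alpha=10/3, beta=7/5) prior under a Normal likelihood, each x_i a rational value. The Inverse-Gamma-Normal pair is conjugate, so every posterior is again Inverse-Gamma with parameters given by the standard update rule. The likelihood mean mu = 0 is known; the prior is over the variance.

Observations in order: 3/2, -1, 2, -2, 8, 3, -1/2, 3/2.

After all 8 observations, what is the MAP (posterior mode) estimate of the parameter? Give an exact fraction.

obs 1: x=3/2 → posterior Inverse-Gamma(23/6, 101/40)
obs 2: x=-1 → posterior Inverse-Gamma(13/3, 121/40)
obs 3: x=2 → posterior Inverse-Gamma(29/6, 201/40)
obs 4: x=-2 → posterior Inverse-Gamma(16/3, 281/40)
obs 5: x=8 → posterior Inverse-Gamma(35/6, 1561/40)
obs 6: x=3 → posterior Inverse-Gamma(19/3, 1741/40)
obs 7: x=-1/2 → posterior Inverse-Gamma(41/6, 873/20)
obs 8: x=3/2 → posterior Inverse-Gamma(22/3, 1791/40)

5373/1000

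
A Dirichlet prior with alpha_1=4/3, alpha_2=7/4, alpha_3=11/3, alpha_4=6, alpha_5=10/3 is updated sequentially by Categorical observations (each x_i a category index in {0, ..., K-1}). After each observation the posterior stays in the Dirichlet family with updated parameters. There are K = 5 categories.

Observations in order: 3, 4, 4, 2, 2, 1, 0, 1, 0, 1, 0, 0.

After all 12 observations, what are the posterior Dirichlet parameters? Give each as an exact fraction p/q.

obs 1: x=3 → posterior Dirichlet(4/3, 7/4, 11/3, 7, 10/3)
obs 2: x=4 → posterior Dirichlet(4/3, 7/4, 11/3, 7, 13/3)
obs 3: x=4 → posterior Dirichlet(4/3, 7/4, 11/3, 7, 16/3)
obs 4: x=2 → posterior Dirichlet(4/3, 7/4, 14/3, 7, 16/3)
obs 5: x=2 → posterior Dirichlet(4/3, 7/4, 17/3, 7, 16/3)
obs 6: x=1 → posterior Dirichlet(4/3, 11/4, 17/3, 7, 16/3)
obs 7: x=0 → posterior Dirichlet(7/3, 11/4, 17/3, 7, 16/3)
obs 8: x=1 → posterior Dirichlet(7/3, 15/4, 17/3, 7, 16/3)
obs 9: x=0 → posterior Dirichlet(10/3, 15/4, 17/3, 7, 16/3)
obs 10: x=1 → posterior Dirichlet(10/3, 19/4, 17/3, 7, 16/3)
obs 11: x=0 → posterior Dirichlet(13/3, 19/4, 17/3, 7, 16/3)
obs 12: x=0 → posterior Dirichlet(16/3, 19/4, 17/3, 7, 16/3)

alpha_1=16/3, alpha_2=19/4, alpha_3=17/3, alpha_4=7, alpha_5=16/3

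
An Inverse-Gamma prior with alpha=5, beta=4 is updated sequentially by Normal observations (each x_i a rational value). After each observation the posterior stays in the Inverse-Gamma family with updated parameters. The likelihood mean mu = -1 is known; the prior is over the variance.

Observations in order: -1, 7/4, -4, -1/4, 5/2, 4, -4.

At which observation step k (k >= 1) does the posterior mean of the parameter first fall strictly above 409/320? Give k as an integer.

k = 2

obs 1: x=-1 → posterior Inverse-Gamma(11/2, 4)
obs 2: x=7/4 → posterior Inverse-Gamma(6, 249/32)
obs 3: x=-4 → posterior Inverse-Gamma(13/2, 393/32)
obs 4: x=-1/4 → posterior Inverse-Gamma(7, 201/16)
obs 5: x=5/2 → posterior Inverse-Gamma(15/2, 299/16)
obs 6: x=4 → posterior Inverse-Gamma(8, 499/16)
obs 7: x=-4 → posterior Inverse-Gamma(17/2, 571/16)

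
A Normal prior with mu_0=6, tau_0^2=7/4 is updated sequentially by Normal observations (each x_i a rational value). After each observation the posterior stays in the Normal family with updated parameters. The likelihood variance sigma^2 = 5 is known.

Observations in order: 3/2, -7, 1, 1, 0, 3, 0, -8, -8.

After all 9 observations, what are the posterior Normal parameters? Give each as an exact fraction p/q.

mu_0=9/166, tau_0^2=35/83

obs 1: x=3/2 → posterior Normal(29/6, 35/27)
obs 2: x=-7 → posterior Normal(163/68, 35/34)
obs 3: x=1 → posterior Normal(177/82, 35/41)
obs 4: x=1 → posterior Normal(191/96, 35/48)
obs 5: x=0 → posterior Normal(191/110, 7/11)
obs 6: x=3 → posterior Normal(233/124, 35/62)
obs 7: x=0 → posterior Normal(233/138, 35/69)
obs 8: x=-8 → posterior Normal(121/152, 35/76)
obs 9: x=-8 → posterior Normal(9/166, 35/83)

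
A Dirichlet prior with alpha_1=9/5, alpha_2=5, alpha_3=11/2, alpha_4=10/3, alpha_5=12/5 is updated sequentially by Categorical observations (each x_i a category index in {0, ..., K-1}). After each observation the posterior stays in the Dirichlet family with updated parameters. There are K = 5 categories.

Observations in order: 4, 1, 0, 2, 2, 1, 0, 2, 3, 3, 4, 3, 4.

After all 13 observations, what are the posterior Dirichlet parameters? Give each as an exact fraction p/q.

obs 1: x=4 → posterior Dirichlet(9/5, 5, 11/2, 10/3, 17/5)
obs 2: x=1 → posterior Dirichlet(9/5, 6, 11/2, 10/3, 17/5)
obs 3: x=0 → posterior Dirichlet(14/5, 6, 11/2, 10/3, 17/5)
obs 4: x=2 → posterior Dirichlet(14/5, 6, 13/2, 10/3, 17/5)
obs 5: x=2 → posterior Dirichlet(14/5, 6, 15/2, 10/3, 17/5)
obs 6: x=1 → posterior Dirichlet(14/5, 7, 15/2, 10/3, 17/5)
obs 7: x=0 → posterior Dirichlet(19/5, 7, 15/2, 10/3, 17/5)
obs 8: x=2 → posterior Dirichlet(19/5, 7, 17/2, 10/3, 17/5)
obs 9: x=3 → posterior Dirichlet(19/5, 7, 17/2, 13/3, 17/5)
obs 10: x=3 → posterior Dirichlet(19/5, 7, 17/2, 16/3, 17/5)
obs 11: x=4 → posterior Dirichlet(19/5, 7, 17/2, 16/3, 22/5)
obs 12: x=3 → posterior Dirichlet(19/5, 7, 17/2, 19/3, 22/5)
obs 13: x=4 → posterior Dirichlet(19/5, 7, 17/2, 19/3, 27/5)

alpha_1=19/5, alpha_2=7, alpha_3=17/2, alpha_4=19/3, alpha_5=27/5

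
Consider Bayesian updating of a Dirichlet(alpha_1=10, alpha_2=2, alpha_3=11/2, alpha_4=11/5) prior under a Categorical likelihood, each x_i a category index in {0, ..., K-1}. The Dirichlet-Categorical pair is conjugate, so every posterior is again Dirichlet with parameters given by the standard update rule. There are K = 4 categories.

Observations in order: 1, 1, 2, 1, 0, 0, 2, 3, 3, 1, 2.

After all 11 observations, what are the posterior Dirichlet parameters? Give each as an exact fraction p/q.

alpha_1=12, alpha_2=6, alpha_3=17/2, alpha_4=21/5

obs 1: x=1 → posterior Dirichlet(10, 3, 11/2, 11/5)
obs 2: x=1 → posterior Dirichlet(10, 4, 11/2, 11/5)
obs 3: x=2 → posterior Dirichlet(10, 4, 13/2, 11/5)
obs 4: x=1 → posterior Dirichlet(10, 5, 13/2, 11/5)
obs 5: x=0 → posterior Dirichlet(11, 5, 13/2, 11/5)
obs 6: x=0 → posterior Dirichlet(12, 5, 13/2, 11/5)
obs 7: x=2 → posterior Dirichlet(12, 5, 15/2, 11/5)
obs 8: x=3 → posterior Dirichlet(12, 5, 15/2, 16/5)
obs 9: x=3 → posterior Dirichlet(12, 5, 15/2, 21/5)
obs 10: x=1 → posterior Dirichlet(12, 6, 15/2, 21/5)
obs 11: x=2 → posterior Dirichlet(12, 6, 17/2, 21/5)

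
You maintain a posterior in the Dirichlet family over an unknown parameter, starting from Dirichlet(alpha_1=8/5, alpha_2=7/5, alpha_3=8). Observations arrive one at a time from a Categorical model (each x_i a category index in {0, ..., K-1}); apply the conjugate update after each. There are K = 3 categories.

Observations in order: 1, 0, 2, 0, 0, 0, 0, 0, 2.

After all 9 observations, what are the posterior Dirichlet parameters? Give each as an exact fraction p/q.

alpha_1=38/5, alpha_2=12/5, alpha_3=10

obs 1: x=1 → posterior Dirichlet(8/5, 12/5, 8)
obs 2: x=0 → posterior Dirichlet(13/5, 12/5, 8)
obs 3: x=2 → posterior Dirichlet(13/5, 12/5, 9)
obs 4: x=0 → posterior Dirichlet(18/5, 12/5, 9)
obs 5: x=0 → posterior Dirichlet(23/5, 12/5, 9)
obs 6: x=0 → posterior Dirichlet(28/5, 12/5, 9)
obs 7: x=0 → posterior Dirichlet(33/5, 12/5, 9)
obs 8: x=0 → posterior Dirichlet(38/5, 12/5, 9)
obs 9: x=2 → posterior Dirichlet(38/5, 12/5, 10)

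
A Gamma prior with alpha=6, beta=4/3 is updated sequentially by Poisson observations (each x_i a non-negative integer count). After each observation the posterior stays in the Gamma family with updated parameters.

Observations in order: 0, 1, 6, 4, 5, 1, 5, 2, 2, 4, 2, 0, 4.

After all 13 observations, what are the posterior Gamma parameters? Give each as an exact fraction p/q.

alpha=42, beta=43/3

obs 1: x=0 → posterior Gamma(6, 7/3)
obs 2: x=1 → posterior Gamma(7, 10/3)
obs 3: x=6 → posterior Gamma(13, 13/3)
obs 4: x=4 → posterior Gamma(17, 16/3)
obs 5: x=5 → posterior Gamma(22, 19/3)
obs 6: x=1 → posterior Gamma(23, 22/3)
obs 7: x=5 → posterior Gamma(28, 25/3)
obs 8: x=2 → posterior Gamma(30, 28/3)
obs 9: x=2 → posterior Gamma(32, 31/3)
obs 10: x=4 → posterior Gamma(36, 34/3)
obs 11: x=2 → posterior Gamma(38, 37/3)
obs 12: x=0 → posterior Gamma(38, 40/3)
obs 13: x=4 → posterior Gamma(42, 43/3)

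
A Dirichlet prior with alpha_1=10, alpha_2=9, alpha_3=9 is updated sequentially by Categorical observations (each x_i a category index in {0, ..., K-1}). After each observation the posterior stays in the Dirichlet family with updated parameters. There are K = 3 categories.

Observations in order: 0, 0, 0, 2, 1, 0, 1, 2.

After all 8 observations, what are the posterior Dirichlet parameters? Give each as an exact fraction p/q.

alpha_1=14, alpha_2=11, alpha_3=11

obs 1: x=0 → posterior Dirichlet(11, 9, 9)
obs 2: x=0 → posterior Dirichlet(12, 9, 9)
obs 3: x=0 → posterior Dirichlet(13, 9, 9)
obs 4: x=2 → posterior Dirichlet(13, 9, 10)
obs 5: x=1 → posterior Dirichlet(13, 10, 10)
obs 6: x=0 → posterior Dirichlet(14, 10, 10)
obs 7: x=1 → posterior Dirichlet(14, 11, 10)
obs 8: x=2 → posterior Dirichlet(14, 11, 11)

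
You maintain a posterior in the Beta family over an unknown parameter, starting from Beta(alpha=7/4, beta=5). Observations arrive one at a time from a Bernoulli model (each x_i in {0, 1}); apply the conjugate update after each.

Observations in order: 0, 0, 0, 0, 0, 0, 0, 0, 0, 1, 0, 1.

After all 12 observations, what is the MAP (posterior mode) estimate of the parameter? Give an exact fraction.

obs 1: x=0 → posterior Beta(7/4, 6)
obs 2: x=0 → posterior Beta(7/4, 7)
obs 3: x=0 → posterior Beta(7/4, 8)
obs 4: x=0 → posterior Beta(7/4, 9)
obs 5: x=0 → posterior Beta(7/4, 10)
obs 6: x=0 → posterior Beta(7/4, 11)
obs 7: x=0 → posterior Beta(7/4, 12)
obs 8: x=0 → posterior Beta(7/4, 13)
obs 9: x=0 → posterior Beta(7/4, 14)
obs 10: x=1 → posterior Beta(11/4, 14)
obs 11: x=0 → posterior Beta(11/4, 15)
obs 12: x=1 → posterior Beta(15/4, 15)

11/67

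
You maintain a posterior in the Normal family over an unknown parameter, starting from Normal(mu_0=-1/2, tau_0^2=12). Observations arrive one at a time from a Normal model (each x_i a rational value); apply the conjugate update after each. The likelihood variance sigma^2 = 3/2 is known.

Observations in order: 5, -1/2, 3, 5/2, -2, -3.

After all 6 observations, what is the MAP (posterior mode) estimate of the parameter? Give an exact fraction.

79/98

obs 1: x=5 → posterior Normal(79/18, 4/3)
obs 2: x=-1/2 → posterior Normal(71/34, 12/17)
obs 3: x=3 → posterior Normal(119/50, 12/25)
obs 4: x=5/2 → posterior Normal(53/22, 4/11)
obs 5: x=-2 → posterior Normal(127/82, 12/41)
obs 6: x=-3 → posterior Normal(79/98, 12/49)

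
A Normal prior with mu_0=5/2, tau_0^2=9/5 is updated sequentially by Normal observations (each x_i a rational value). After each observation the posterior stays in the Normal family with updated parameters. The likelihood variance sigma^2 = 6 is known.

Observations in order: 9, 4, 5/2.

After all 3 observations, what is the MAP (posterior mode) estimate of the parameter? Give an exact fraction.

obs 1: x=9 → posterior Normal(4, 18/13)
obs 2: x=4 → posterior Normal(4, 9/8)
obs 3: x=5/2 → posterior Normal(143/38, 18/19)

143/38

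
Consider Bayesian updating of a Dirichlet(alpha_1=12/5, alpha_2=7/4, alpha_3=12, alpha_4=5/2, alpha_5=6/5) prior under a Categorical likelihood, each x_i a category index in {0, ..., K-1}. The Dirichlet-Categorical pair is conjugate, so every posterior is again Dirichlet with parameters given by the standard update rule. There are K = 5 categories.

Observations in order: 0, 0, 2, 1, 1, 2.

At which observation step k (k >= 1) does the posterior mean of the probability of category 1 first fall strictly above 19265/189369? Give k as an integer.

obs 1: x=0 → posterior Dirichlet(17/5, 7/4, 12, 5/2, 6/5)
obs 2: x=0 → posterior Dirichlet(22/5, 7/4, 12, 5/2, 6/5)
obs 3: x=2 → posterior Dirichlet(22/5, 7/4, 13, 5/2, 6/5)
obs 4: x=1 → posterior Dirichlet(22/5, 11/4, 13, 5/2, 6/5)
obs 5: x=1 → posterior Dirichlet(22/5, 15/4, 13, 5/2, 6/5)
obs 6: x=2 → posterior Dirichlet(22/5, 15/4, 14, 5/2, 6/5)

k = 4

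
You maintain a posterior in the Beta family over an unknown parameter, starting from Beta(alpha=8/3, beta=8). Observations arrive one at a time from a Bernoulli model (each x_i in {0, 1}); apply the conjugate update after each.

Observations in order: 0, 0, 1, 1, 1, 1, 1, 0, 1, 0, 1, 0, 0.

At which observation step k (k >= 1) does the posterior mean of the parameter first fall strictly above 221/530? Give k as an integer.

obs 1: x=0 → posterior Beta(8/3, 9)
obs 2: x=0 → posterior Beta(8/3, 10)
obs 3: x=1 → posterior Beta(11/3, 10)
obs 4: x=1 → posterior Beta(14/3, 10)
obs 5: x=1 → posterior Beta(17/3, 10)
obs 6: x=1 → posterior Beta(20/3, 10)
obs 7: x=1 → posterior Beta(23/3, 10)
obs 8: x=0 → posterior Beta(23/3, 11)
obs 9: x=1 → posterior Beta(26/3, 11)
obs 10: x=0 → posterior Beta(26/3, 12)
obs 11: x=1 → posterior Beta(29/3, 12)
obs 12: x=0 → posterior Beta(29/3, 13)
obs 13: x=0 → posterior Beta(29/3, 14)

k = 7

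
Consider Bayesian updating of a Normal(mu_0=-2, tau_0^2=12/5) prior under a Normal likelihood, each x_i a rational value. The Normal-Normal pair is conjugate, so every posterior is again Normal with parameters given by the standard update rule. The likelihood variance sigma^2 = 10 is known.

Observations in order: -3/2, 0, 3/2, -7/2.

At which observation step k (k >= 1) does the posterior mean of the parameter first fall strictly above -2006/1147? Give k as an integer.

obs 1: x=-3/2 → posterior Normal(-59/31, 60/31)
obs 2: x=0 → posterior Normal(-59/37, 60/37)
obs 3: x=3/2 → posterior Normal(-50/43, 60/43)
obs 4: x=-7/2 → posterior Normal(-71/49, 60/49)

k = 2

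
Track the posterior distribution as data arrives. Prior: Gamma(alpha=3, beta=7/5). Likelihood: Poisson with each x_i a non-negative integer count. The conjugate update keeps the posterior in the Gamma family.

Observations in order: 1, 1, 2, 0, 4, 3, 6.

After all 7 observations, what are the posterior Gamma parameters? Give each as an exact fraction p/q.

obs 1: x=1 → posterior Gamma(4, 12/5)
obs 2: x=1 → posterior Gamma(5, 17/5)
obs 3: x=2 → posterior Gamma(7, 22/5)
obs 4: x=0 → posterior Gamma(7, 27/5)
obs 5: x=4 → posterior Gamma(11, 32/5)
obs 6: x=3 → posterior Gamma(14, 37/5)
obs 7: x=6 → posterior Gamma(20, 42/5)

alpha=20, beta=42/5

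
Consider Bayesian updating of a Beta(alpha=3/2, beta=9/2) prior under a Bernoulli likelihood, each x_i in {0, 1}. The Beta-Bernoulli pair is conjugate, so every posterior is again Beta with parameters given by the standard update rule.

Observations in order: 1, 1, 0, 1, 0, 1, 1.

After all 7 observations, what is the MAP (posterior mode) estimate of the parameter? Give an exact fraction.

obs 1: x=1 → posterior Beta(5/2, 9/2)
obs 2: x=1 → posterior Beta(7/2, 9/2)
obs 3: x=0 → posterior Beta(7/2, 11/2)
obs 4: x=1 → posterior Beta(9/2, 11/2)
obs 5: x=0 → posterior Beta(9/2, 13/2)
obs 6: x=1 → posterior Beta(11/2, 13/2)
obs 7: x=1 → posterior Beta(13/2, 13/2)

1/2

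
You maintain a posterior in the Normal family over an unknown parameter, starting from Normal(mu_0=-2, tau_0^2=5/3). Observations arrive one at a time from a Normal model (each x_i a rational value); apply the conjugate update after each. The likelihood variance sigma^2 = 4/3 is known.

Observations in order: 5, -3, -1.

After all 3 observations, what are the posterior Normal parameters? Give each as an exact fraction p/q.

obs 1: x=5 → posterior Normal(17/9, 20/27)
obs 2: x=-3 → posterior Normal(1/7, 10/21)
obs 3: x=-1 → posterior Normal(-3/19, 20/57)

mu_0=-3/19, tau_0^2=20/57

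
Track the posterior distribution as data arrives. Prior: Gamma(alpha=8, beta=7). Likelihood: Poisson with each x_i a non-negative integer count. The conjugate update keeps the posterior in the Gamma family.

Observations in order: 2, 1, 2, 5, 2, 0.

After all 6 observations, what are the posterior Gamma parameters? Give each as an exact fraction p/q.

alpha=20, beta=13

obs 1: x=2 → posterior Gamma(10, 8)
obs 2: x=1 → posterior Gamma(11, 9)
obs 3: x=2 → posterior Gamma(13, 10)
obs 4: x=5 → posterior Gamma(18, 11)
obs 5: x=2 → posterior Gamma(20, 12)
obs 6: x=0 → posterior Gamma(20, 13)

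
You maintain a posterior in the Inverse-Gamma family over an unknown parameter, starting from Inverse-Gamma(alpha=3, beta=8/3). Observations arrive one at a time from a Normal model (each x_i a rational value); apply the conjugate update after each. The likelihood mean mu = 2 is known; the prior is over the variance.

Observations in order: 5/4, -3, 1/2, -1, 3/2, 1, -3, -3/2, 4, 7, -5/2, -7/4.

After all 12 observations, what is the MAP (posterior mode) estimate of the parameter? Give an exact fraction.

691/96

obs 1: x=5/4 → posterior Inverse-Gamma(7/2, 283/96)
obs 2: x=-3 → posterior Inverse-Gamma(4, 1483/96)
obs 3: x=1/2 → posterior Inverse-Gamma(9/2, 1591/96)
obs 4: x=-1 → posterior Inverse-Gamma(5, 2023/96)
obs 5: x=3/2 → posterior Inverse-Gamma(11/2, 2035/96)
obs 6: x=1 → posterior Inverse-Gamma(6, 2083/96)
obs 7: x=-3 → posterior Inverse-Gamma(13/2, 3283/96)
obs 8: x=-3/2 → posterior Inverse-Gamma(7, 3871/96)
obs 9: x=4 → posterior Inverse-Gamma(15/2, 4063/96)
obs 10: x=7 → posterior Inverse-Gamma(8, 5263/96)
obs 11: x=-5/2 → posterior Inverse-Gamma(17/2, 6235/96)
obs 12: x=-7/4 → posterior Inverse-Gamma(9, 3455/48)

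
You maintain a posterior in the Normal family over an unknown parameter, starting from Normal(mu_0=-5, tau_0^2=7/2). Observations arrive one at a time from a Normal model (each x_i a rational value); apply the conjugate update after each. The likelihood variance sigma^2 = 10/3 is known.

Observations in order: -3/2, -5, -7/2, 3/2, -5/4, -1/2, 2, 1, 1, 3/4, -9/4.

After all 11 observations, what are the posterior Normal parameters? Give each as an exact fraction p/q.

mu_0=-1051/1004, tau_0^2=70/251

obs 1: x=-3/2 → posterior Normal(-263/82, 70/41)
obs 2: x=-5 → posterior Normal(-473/124, 35/31)
obs 3: x=-7/2 → posterior Normal(-310/83, 70/83)
obs 4: x=3/2 → posterior Normal(-557/208, 35/52)
obs 5: x=-5/4 → posterior Normal(-1219/500, 14/25)
obs 6: x=-1/2 → posterior Normal(-1261/584, 35/73)
obs 7: x=2 → posterior Normal(-1093/668, 70/167)
obs 8: x=1 → posterior Normal(-1009/752, 35/94)
obs 9: x=1 → posterior Normal(-925/836, 70/209)
obs 10: x=3/4 → posterior Normal(-431/460, 7/23)
obs 11: x=-9/4 → posterior Normal(-1051/1004, 70/251)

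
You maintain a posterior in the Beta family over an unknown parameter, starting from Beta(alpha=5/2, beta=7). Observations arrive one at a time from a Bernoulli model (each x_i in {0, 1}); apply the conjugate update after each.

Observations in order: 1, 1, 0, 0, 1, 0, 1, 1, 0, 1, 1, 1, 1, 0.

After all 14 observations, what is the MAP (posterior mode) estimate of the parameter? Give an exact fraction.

obs 1: x=1 → posterior Beta(7/2, 7)
obs 2: x=1 → posterior Beta(9/2, 7)
obs 3: x=0 → posterior Beta(9/2, 8)
obs 4: x=0 → posterior Beta(9/2, 9)
obs 5: x=1 → posterior Beta(11/2, 9)
obs 6: x=0 → posterior Beta(11/2, 10)
obs 7: x=1 → posterior Beta(13/2, 10)
obs 8: x=1 → posterior Beta(15/2, 10)
obs 9: x=0 → posterior Beta(15/2, 11)
obs 10: x=1 → posterior Beta(17/2, 11)
obs 11: x=1 → posterior Beta(19/2, 11)
obs 12: x=1 → posterior Beta(21/2, 11)
obs 13: x=1 → posterior Beta(23/2, 11)
obs 14: x=0 → posterior Beta(23/2, 12)

21/43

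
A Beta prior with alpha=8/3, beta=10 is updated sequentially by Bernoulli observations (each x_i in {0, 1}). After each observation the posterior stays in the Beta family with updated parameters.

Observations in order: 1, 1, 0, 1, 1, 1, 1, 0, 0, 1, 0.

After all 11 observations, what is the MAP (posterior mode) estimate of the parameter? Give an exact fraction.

obs 1: x=1 → posterior Beta(11/3, 10)
obs 2: x=1 → posterior Beta(14/3, 10)
obs 3: x=0 → posterior Beta(14/3, 11)
obs 4: x=1 → posterior Beta(17/3, 11)
obs 5: x=1 → posterior Beta(20/3, 11)
obs 6: x=1 → posterior Beta(23/3, 11)
obs 7: x=1 → posterior Beta(26/3, 11)
obs 8: x=0 → posterior Beta(26/3, 12)
obs 9: x=0 → posterior Beta(26/3, 13)
obs 10: x=1 → posterior Beta(29/3, 13)
obs 11: x=0 → posterior Beta(29/3, 14)

2/5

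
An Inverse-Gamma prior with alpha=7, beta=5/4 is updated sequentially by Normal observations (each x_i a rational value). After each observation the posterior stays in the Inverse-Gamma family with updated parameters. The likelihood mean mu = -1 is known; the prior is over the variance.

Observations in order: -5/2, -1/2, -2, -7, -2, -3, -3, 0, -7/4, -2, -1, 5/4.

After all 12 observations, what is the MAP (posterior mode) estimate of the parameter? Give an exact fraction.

obs 1: x=-5/2 → posterior Inverse-Gamma(15/2, 19/8)
obs 2: x=-1/2 → posterior Inverse-Gamma(8, 5/2)
obs 3: x=-2 → posterior Inverse-Gamma(17/2, 3)
obs 4: x=-7 → posterior Inverse-Gamma(9, 21)
obs 5: x=-2 → posterior Inverse-Gamma(19/2, 43/2)
obs 6: x=-3 → posterior Inverse-Gamma(10, 47/2)
obs 7: x=-3 → posterior Inverse-Gamma(21/2, 51/2)
obs 8: x=0 → posterior Inverse-Gamma(11, 26)
obs 9: x=-7/4 → posterior Inverse-Gamma(23/2, 841/32)
obs 10: x=-2 → posterior Inverse-Gamma(12, 857/32)
obs 11: x=-1 → posterior Inverse-Gamma(25/2, 857/32)
obs 12: x=5/4 → posterior Inverse-Gamma(13, 469/16)

67/32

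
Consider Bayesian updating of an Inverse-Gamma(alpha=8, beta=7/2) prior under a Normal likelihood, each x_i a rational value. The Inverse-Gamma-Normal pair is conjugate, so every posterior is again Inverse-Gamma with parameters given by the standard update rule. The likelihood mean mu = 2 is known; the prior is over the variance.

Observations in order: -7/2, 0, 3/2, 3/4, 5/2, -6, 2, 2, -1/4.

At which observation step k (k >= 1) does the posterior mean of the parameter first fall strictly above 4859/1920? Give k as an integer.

obs 1: x=-7/2 → posterior Inverse-Gamma(17/2, 149/8)
obs 2: x=0 → posterior Inverse-Gamma(9, 165/8)
obs 3: x=3/2 → posterior Inverse-Gamma(19/2, 83/4)
obs 4: x=3/4 → posterior Inverse-Gamma(10, 689/32)
obs 5: x=5/2 → posterior Inverse-Gamma(21/2, 693/32)
obs 6: x=-6 → posterior Inverse-Gamma(11, 1717/32)
obs 7: x=2 → posterior Inverse-Gamma(23/2, 1717/32)
obs 8: x=2 → posterior Inverse-Gamma(12, 1717/32)
obs 9: x=-1/4 → posterior Inverse-Gamma(25/2, 899/16)

k = 2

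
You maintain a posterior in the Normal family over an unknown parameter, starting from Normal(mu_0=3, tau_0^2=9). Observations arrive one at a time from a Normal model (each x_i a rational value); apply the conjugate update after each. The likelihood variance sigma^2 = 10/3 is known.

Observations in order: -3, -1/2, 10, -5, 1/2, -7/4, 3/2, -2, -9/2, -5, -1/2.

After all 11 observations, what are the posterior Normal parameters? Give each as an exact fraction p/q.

mu_0=-987/1228, tau_0^2=90/307

obs 1: x=-3 → posterior Normal(-51/37, 90/37)
obs 2: x=-1/2 → posterior Normal(-129/128, 45/32)
obs 3: x=10 → posterior Normal(411/182, 90/91)
obs 4: x=-5 → posterior Normal(141/236, 45/59)
obs 5: x=1/2 → posterior Normal(84/145, 18/29)
obs 6: x=-7/4 → posterior Normal(147/688, 45/86)
obs 7: x=3/2 → posterior Normal(309/796, 90/199)
obs 8: x=-2 → posterior Normal(93/904, 45/113)
obs 9: x=-9/2 → posterior Normal(-393/1012, 90/253)
obs 10: x=-5 → posterior Normal(-933/1120, 9/28)
obs 11: x=-1/2 → posterior Normal(-987/1228, 90/307)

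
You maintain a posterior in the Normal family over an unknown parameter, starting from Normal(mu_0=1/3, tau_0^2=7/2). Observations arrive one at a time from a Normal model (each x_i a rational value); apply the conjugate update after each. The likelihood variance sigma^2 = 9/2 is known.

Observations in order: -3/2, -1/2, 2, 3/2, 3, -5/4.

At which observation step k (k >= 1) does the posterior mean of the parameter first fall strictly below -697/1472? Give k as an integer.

obs 1: x=-3/2 → posterior Normal(-15/32, 63/32)
obs 2: x=-1/2 → posterior Normal(-11/23, 63/46)
obs 3: x=2 → posterior Normal(1/10, 21/20)
obs 4: x=3/2 → posterior Normal(27/74, 63/74)
obs 5: x=3 → posterior Normal(69/88, 63/88)
obs 6: x=-5/4 → posterior Normal(103/204, 21/34)

k = 2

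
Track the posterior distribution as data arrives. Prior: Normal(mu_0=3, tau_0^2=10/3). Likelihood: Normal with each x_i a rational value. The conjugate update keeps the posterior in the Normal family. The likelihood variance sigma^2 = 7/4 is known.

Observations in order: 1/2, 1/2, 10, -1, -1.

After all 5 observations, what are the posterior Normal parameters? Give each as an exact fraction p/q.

mu_0=423/221, tau_0^2=70/221

obs 1: x=1/2 → posterior Normal(83/61, 70/61)
obs 2: x=1/2 → posterior Normal(103/101, 70/101)
obs 3: x=10 → posterior Normal(503/141, 70/141)
obs 4: x=-1 → posterior Normal(463/181, 70/181)
obs 5: x=-1 → posterior Normal(423/221, 70/221)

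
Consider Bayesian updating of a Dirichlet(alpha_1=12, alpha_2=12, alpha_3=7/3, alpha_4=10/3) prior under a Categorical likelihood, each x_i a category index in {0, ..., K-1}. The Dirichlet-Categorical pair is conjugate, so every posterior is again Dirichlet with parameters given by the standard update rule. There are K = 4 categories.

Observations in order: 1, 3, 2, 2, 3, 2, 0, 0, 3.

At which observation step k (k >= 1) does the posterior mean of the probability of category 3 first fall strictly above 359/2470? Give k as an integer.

obs 1: x=1 → posterior Dirichlet(12, 13, 7/3, 10/3)
obs 2: x=3 → posterior Dirichlet(12, 13, 7/3, 13/3)
obs 3: x=2 → posterior Dirichlet(12, 13, 10/3, 13/3)
obs 4: x=2 → posterior Dirichlet(12, 13, 13/3, 13/3)
obs 5: x=3 → posterior Dirichlet(12, 13, 13/3, 16/3)
obs 6: x=2 → posterior Dirichlet(12, 13, 16/3, 16/3)
obs 7: x=0 → posterior Dirichlet(13, 13, 16/3, 16/3)
obs 8: x=0 → posterior Dirichlet(14, 13, 16/3, 16/3)
obs 9: x=3 → posterior Dirichlet(14, 13, 16/3, 19/3)

k = 5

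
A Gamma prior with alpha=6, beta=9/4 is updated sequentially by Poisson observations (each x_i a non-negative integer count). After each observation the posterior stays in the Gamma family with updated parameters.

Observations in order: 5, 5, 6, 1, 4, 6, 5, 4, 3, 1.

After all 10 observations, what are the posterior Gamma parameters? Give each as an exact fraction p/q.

alpha=46, beta=49/4

obs 1: x=5 → posterior Gamma(11, 13/4)
obs 2: x=5 → posterior Gamma(16, 17/4)
obs 3: x=6 → posterior Gamma(22, 21/4)
obs 4: x=1 → posterior Gamma(23, 25/4)
obs 5: x=4 → posterior Gamma(27, 29/4)
obs 6: x=6 → posterior Gamma(33, 33/4)
obs 7: x=5 → posterior Gamma(38, 37/4)
obs 8: x=4 → posterior Gamma(42, 41/4)
obs 9: x=3 → posterior Gamma(45, 45/4)
obs 10: x=1 → posterior Gamma(46, 49/4)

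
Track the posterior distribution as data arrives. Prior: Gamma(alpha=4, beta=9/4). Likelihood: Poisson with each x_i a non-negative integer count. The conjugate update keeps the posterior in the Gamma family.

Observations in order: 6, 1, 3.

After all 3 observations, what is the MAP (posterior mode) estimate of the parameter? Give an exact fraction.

52/21

obs 1: x=6 → posterior Gamma(10, 13/4)
obs 2: x=1 → posterior Gamma(11, 17/4)
obs 3: x=3 → posterior Gamma(14, 21/4)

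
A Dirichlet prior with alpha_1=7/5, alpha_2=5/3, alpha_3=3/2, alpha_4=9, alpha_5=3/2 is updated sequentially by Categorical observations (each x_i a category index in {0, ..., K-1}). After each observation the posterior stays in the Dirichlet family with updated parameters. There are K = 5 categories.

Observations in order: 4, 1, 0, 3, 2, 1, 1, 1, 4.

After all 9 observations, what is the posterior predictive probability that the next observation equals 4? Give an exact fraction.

105/722

obs 1: x=4 → posterior Dirichlet(7/5, 5/3, 3/2, 9, 5/2)
obs 2: x=1 → posterior Dirichlet(7/5, 8/3, 3/2, 9, 5/2)
obs 3: x=0 → posterior Dirichlet(12/5, 8/3, 3/2, 9, 5/2)
obs 4: x=3 → posterior Dirichlet(12/5, 8/3, 3/2, 10, 5/2)
obs 5: x=2 → posterior Dirichlet(12/5, 8/3, 5/2, 10, 5/2)
obs 6: x=1 → posterior Dirichlet(12/5, 11/3, 5/2, 10, 5/2)
obs 7: x=1 → posterior Dirichlet(12/5, 14/3, 5/2, 10, 5/2)
obs 8: x=1 → posterior Dirichlet(12/5, 17/3, 5/2, 10, 5/2)
obs 9: x=4 → posterior Dirichlet(12/5, 17/3, 5/2, 10, 7/2)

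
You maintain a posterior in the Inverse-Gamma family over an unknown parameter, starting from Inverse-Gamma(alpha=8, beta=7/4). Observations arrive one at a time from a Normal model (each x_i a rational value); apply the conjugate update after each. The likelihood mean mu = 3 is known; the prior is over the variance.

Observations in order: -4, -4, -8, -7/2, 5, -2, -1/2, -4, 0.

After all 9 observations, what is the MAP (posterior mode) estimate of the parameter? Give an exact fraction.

obs 1: x=-4 → posterior Inverse-Gamma(17/2, 105/4)
obs 2: x=-4 → posterior Inverse-Gamma(9, 203/4)
obs 3: x=-8 → posterior Inverse-Gamma(19/2, 445/4)
obs 4: x=-7/2 → posterior Inverse-Gamma(10, 1059/8)
obs 5: x=5 → posterior Inverse-Gamma(21/2, 1075/8)
obs 6: x=-2 → posterior Inverse-Gamma(11, 1175/8)
obs 7: x=-1/2 → posterior Inverse-Gamma(23/2, 153)
obs 8: x=-4 → posterior Inverse-Gamma(12, 355/2)
obs 9: x=0 → posterior Inverse-Gamma(25/2, 182)

364/27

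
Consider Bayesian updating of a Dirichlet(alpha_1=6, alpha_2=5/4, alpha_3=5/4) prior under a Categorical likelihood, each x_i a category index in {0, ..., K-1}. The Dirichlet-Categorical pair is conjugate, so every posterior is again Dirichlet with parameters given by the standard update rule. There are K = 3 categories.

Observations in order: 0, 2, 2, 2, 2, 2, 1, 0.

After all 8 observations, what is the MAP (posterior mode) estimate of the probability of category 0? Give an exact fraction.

obs 1: x=0 → posterior Dirichlet(7, 5/4, 5/4)
obs 2: x=2 → posterior Dirichlet(7, 5/4, 9/4)
obs 3: x=2 → posterior Dirichlet(7, 5/4, 13/4)
obs 4: x=2 → posterior Dirichlet(7, 5/4, 17/4)
obs 5: x=2 → posterior Dirichlet(7, 5/4, 21/4)
obs 6: x=2 → posterior Dirichlet(7, 5/4, 25/4)
obs 7: x=1 → posterior Dirichlet(7, 9/4, 25/4)
obs 8: x=0 → posterior Dirichlet(8, 9/4, 25/4)

14/27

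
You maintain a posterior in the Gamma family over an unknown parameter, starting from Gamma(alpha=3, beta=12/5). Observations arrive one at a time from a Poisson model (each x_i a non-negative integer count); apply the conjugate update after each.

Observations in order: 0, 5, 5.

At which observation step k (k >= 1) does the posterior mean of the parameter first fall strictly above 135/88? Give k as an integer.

obs 1: x=0 → posterior Gamma(3, 17/5)
obs 2: x=5 → posterior Gamma(8, 22/5)
obs 3: x=5 → posterior Gamma(13, 27/5)

k = 2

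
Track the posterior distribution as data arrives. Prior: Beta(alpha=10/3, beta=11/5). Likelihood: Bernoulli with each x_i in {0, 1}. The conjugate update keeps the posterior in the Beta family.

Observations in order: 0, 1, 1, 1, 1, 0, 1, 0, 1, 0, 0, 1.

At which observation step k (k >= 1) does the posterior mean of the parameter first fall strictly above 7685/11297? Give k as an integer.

k = 5

obs 1: x=0 → posterior Beta(10/3, 16/5)
obs 2: x=1 → posterior Beta(13/3, 16/5)
obs 3: x=1 → posterior Beta(16/3, 16/5)
obs 4: x=1 → posterior Beta(19/3, 16/5)
obs 5: x=1 → posterior Beta(22/3, 16/5)
obs 6: x=0 → posterior Beta(22/3, 21/5)
obs 7: x=1 → posterior Beta(25/3, 21/5)
obs 8: x=0 → posterior Beta(25/3, 26/5)
obs 9: x=1 → posterior Beta(28/3, 26/5)
obs 10: x=0 → posterior Beta(28/3, 31/5)
obs 11: x=0 → posterior Beta(28/3, 36/5)
obs 12: x=1 → posterior Beta(31/3, 36/5)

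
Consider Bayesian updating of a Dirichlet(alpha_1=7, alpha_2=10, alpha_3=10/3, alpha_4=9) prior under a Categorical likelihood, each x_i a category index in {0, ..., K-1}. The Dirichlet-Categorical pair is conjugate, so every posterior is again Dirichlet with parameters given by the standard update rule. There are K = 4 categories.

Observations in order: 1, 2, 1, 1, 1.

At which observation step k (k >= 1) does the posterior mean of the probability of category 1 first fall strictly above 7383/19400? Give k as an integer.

k = 4

obs 1: x=1 → posterior Dirichlet(7, 11, 10/3, 9)
obs 2: x=2 → posterior Dirichlet(7, 11, 13/3, 9)
obs 3: x=1 → posterior Dirichlet(7, 12, 13/3, 9)
obs 4: x=1 → posterior Dirichlet(7, 13, 13/3, 9)
obs 5: x=1 → posterior Dirichlet(7, 14, 13/3, 9)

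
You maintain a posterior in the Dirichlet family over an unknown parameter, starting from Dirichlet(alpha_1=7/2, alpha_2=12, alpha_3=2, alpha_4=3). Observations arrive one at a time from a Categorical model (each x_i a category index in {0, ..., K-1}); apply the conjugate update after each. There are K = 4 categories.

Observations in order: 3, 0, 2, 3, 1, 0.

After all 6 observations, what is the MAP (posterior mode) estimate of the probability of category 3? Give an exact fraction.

obs 1: x=3 → posterior Dirichlet(7/2, 12, 2, 4)
obs 2: x=0 → posterior Dirichlet(9/2, 12, 2, 4)
obs 3: x=2 → posterior Dirichlet(9/2, 12, 3, 4)
obs 4: x=3 → posterior Dirichlet(9/2, 12, 3, 5)
obs 5: x=1 → posterior Dirichlet(9/2, 13, 3, 5)
obs 6: x=0 → posterior Dirichlet(11/2, 13, 3, 5)

8/45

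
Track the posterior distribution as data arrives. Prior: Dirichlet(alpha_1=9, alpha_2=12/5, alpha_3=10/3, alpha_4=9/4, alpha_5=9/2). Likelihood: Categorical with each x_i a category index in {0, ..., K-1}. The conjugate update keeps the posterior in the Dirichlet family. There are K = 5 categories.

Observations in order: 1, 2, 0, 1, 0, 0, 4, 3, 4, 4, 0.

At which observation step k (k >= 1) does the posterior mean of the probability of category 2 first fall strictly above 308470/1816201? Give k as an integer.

obs 1: x=1 → posterior Dirichlet(9, 17/5, 10/3, 9/4, 9/2)
obs 2: x=2 → posterior Dirichlet(9, 17/5, 13/3, 9/4, 9/2)
obs 3: x=0 → posterior Dirichlet(10, 17/5, 13/3, 9/4, 9/2)
obs 4: x=1 → posterior Dirichlet(10, 22/5, 13/3, 9/4, 9/2)
obs 5: x=0 → posterior Dirichlet(11, 22/5, 13/3, 9/4, 9/2)
obs 6: x=0 → posterior Dirichlet(12, 22/5, 13/3, 9/4, 9/2)
obs 7: x=4 → posterior Dirichlet(12, 22/5, 13/3, 9/4, 11/2)
obs 8: x=3 → posterior Dirichlet(12, 22/5, 13/3, 13/4, 11/2)
obs 9: x=4 → posterior Dirichlet(12, 22/5, 13/3, 13/4, 13/2)
obs 10: x=4 → posterior Dirichlet(12, 22/5, 13/3, 13/4, 15/2)
obs 11: x=0 → posterior Dirichlet(13, 22/5, 13/3, 13/4, 15/2)

k = 2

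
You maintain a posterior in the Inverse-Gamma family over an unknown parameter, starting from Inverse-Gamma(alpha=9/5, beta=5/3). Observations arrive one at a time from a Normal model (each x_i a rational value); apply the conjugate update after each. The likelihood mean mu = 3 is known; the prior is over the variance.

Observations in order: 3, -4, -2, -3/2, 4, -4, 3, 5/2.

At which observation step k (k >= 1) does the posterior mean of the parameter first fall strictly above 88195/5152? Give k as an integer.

k = 4

obs 1: x=3 → posterior Inverse-Gamma(23/10, 5/3)
obs 2: x=-4 → posterior Inverse-Gamma(14/5, 157/6)
obs 3: x=-2 → posterior Inverse-Gamma(33/10, 116/3)
obs 4: x=-3/2 → posterior Inverse-Gamma(19/5, 1171/24)
obs 5: x=4 → posterior Inverse-Gamma(43/10, 1183/24)
obs 6: x=-4 → posterior Inverse-Gamma(24/5, 1771/24)
obs 7: x=3 → posterior Inverse-Gamma(53/10, 1771/24)
obs 8: x=5/2 → posterior Inverse-Gamma(29/5, 887/12)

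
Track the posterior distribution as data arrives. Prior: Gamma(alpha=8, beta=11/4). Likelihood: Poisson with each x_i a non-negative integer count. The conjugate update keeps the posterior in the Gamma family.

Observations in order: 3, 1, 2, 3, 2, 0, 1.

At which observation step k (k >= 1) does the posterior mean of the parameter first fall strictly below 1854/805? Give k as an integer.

obs 1: x=3 → posterior Gamma(11, 15/4)
obs 2: x=1 → posterior Gamma(12, 19/4)
obs 3: x=2 → posterior Gamma(14, 23/4)
obs 4: x=3 → posterior Gamma(17, 27/4)
obs 5: x=2 → posterior Gamma(19, 31/4)
obs 6: x=0 → posterior Gamma(19, 35/4)
obs 7: x=1 → posterior Gamma(20, 39/4)

k = 6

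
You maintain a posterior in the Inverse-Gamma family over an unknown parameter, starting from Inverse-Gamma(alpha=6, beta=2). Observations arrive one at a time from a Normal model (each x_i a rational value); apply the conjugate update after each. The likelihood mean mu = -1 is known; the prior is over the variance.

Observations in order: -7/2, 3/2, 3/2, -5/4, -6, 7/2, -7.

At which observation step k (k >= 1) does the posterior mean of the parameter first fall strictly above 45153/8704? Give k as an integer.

k = 7

obs 1: x=-7/2 → posterior Inverse-Gamma(13/2, 41/8)
obs 2: x=3/2 → posterior Inverse-Gamma(7, 33/4)
obs 3: x=3/2 → posterior Inverse-Gamma(15/2, 91/8)
obs 4: x=-5/4 → posterior Inverse-Gamma(8, 365/32)
obs 5: x=-6 → posterior Inverse-Gamma(17/2, 765/32)
obs 6: x=7/2 → posterior Inverse-Gamma(9, 1089/32)
obs 7: x=-7 → posterior Inverse-Gamma(19/2, 1665/32)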